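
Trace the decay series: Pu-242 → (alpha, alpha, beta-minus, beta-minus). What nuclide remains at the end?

Start: (A, Z) = (242, 94).
After α: (238, 92).
After α: (234, 90).
After β⁻: (234, 91).
After β⁻: (234, 92).
Z = 92 is uranium.

U-234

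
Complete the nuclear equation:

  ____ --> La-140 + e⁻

Conserve mass number: A = 140 + 0, so A = 140.
Conserve atomic number: Z = 57 − 1, so Z = 56.
Z = 56 is barium, so the species is Ba-140.

Ba-140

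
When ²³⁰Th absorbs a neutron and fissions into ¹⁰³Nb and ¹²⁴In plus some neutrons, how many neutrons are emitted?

4

Conserve mass number: 231 = 103 + 124 + k, so k = 231 − 227 = 4.
Check atomic number: 90 = 41 + 49 + 0 = 90. ✓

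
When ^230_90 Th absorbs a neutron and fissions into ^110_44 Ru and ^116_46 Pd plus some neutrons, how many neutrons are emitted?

Conserve mass number: 231 = 110 + 116 + k, so k = 231 − 226 = 5.
Check atomic number: 90 = 44 + 46 + 0 = 90. ✓

5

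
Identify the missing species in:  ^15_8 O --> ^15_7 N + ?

Conserve mass number: 15 = 15 + A, so A = 0.
Conserve atomic number: 8 = 7 + Z, so Z = 1.
A = 0 and Z = 1 is ^0_1 e — a positron.

positron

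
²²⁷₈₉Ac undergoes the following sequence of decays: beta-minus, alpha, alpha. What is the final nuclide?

Start: (A, Z) = (227, 89).
After β⁻: (227, 90).
After α: (223, 88).
After α: (219, 86).
Z = 86 is radon.

Rn-219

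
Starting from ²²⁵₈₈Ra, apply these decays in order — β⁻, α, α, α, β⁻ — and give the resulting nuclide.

Start: (A, Z) = (225, 88).
After β⁻: (225, 89).
After α: (221, 87).
After α: (217, 85).
After α: (213, 83).
After β⁻: (213, 84).
Z = 84 is polonium.

Po-213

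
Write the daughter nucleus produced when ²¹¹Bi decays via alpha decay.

Tl-207

Alpha decay: mass number changes by -4, atomic number by -2.
A: 211 − 4 = 207; Z: 83 − 2 = 81.
Z = 81 is thallium, so the daughter is ²⁰⁷Tl.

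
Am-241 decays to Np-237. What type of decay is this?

ΔA = 237 − 241 = -4; ΔZ = 93 − 95 = -2.
A drops by 4 and Z drops by 2 — the signature of alpha emission.

alpha decay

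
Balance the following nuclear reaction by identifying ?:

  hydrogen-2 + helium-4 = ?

Li-6

Conserve mass number: 2 + 4 = A, so A = 6.
Conserve atomic number: 1 + 2 = Z, so Z = 3.
Z = 3 is lithium, so the species is lithium-6.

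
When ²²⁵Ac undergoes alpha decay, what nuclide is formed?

Alpha decay: mass number changes by -4, atomic number by -2.
A: 225 − 4 = 221; Z: 89 − 2 = 87.
Z = 87 is francium, so the daughter is ²²¹Fr.

Fr-221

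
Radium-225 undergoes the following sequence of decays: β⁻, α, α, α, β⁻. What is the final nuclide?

Start: (A, Z) = (225, 88).
After β⁻: (225, 89).
After α: (221, 87).
After α: (217, 85).
After α: (213, 83).
After β⁻: (213, 84).
Z = 84 is polonium.

Po-213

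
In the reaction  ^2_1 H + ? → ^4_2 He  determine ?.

Conserve mass number: 2 + A = 4, so A = 2.
Conserve atomic number: 1 + Z = 2, so Z = 1.
A = 2 and Z = 1 is ^2_1 H — a deuteron.

deuteron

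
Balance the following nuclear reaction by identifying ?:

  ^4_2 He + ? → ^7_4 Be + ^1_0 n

alpha particle

Conserve mass number: 4 + A = 7 + 1, so A = 4.
Conserve atomic number: 2 + Z = 4 + 0, so Z = 2.
A = 4 and Z = 2 is ^4_2 He — an alpha particle.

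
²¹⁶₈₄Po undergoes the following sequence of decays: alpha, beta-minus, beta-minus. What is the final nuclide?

Po-212

Start: (A, Z) = (216, 84).
After α: (212, 82).
After β⁻: (212, 83).
After β⁻: (212, 84).
Z = 84 is polonium.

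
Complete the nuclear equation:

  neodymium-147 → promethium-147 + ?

Conserve mass number: 147 = 147 + A, so A = 0.
Conserve atomic number: 60 = 61 + Z, so Z = -1.
A = 0 and Z = -1 is e⁻ — a beta-minus particle.

beta-minus particle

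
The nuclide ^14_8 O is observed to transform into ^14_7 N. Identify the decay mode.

beta-plus decay or electron capture

ΔA = 14 − 14 = 0; ΔZ = 7 − 8 = -1.
A is unchanged and Z drops by 1 — a proton has become a neutron (β⁺ emission or electron capture).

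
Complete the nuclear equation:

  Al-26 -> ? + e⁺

Mg-26

Conserve mass number: 26 = A + 0, so A = 26.
Conserve atomic number: 13 = Z + 1, so Z = 12.
Z = 12 is magnesium, so the species is Mg-26.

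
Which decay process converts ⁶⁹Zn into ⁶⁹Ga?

ΔA = 69 − 69 = 0; ΔZ = 31 − 30 = +1.
A is unchanged and Z rises by 1 — a neutron has become a proton (β⁻ decay).

beta-minus decay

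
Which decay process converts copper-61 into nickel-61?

ΔA = 61 − 61 = 0; ΔZ = 28 − 29 = -1.
A is unchanged and Z drops by 1 — a proton has become a neutron (β⁺ emission or electron capture).

beta-plus decay or electron capture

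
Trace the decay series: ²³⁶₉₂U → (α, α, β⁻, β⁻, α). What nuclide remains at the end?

Ra-224

Start: (A, Z) = (236, 92).
After α: (232, 90).
After α: (228, 88).
After β⁻: (228, 89).
After β⁻: (228, 90).
After α: (224, 88).
Z = 88 is radium.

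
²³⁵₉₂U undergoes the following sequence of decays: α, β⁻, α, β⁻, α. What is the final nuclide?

Start: (A, Z) = (235, 92).
After α: (231, 90).
After β⁻: (231, 91).
After α: (227, 89).
After β⁻: (227, 90).
After α: (223, 88).
Z = 88 is radium.

Ra-223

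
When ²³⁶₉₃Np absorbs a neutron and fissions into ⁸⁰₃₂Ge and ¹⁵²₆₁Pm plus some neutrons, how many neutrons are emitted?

5

Conserve mass number: 237 = 80 + 152 + k, so k = 237 − 232 = 5.
Check atomic number: 93 = 32 + 61 + 0 = 93. ✓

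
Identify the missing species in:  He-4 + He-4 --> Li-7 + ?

Conserve mass number: 4 + 4 = 7 + A, so A = 1.
Conserve atomic number: 2 + 2 = 3 + Z, so Z = 1.
A = 1 and Z = 1 is H-1 — a proton.

proton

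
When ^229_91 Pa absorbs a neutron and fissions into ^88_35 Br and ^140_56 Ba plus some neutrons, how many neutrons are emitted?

Conserve mass number: 230 = 88 + 140 + k, so k = 230 − 228 = 2.
Check atomic number: 91 = 35 + 56 + 0 = 91. ✓

2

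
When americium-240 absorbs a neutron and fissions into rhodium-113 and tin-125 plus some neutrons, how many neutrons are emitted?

3

Conserve mass number: 241 = 113 + 125 + k, so k = 241 − 238 = 3.
Check atomic number: 95 = 45 + 50 + 0 = 95. ✓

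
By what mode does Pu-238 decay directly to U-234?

alpha decay

ΔA = 234 − 238 = -4; ΔZ = 92 − 94 = -2.
A drops by 4 and Z drops by 2 — the signature of alpha emission.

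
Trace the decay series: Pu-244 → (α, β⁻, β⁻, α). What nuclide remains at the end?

U-236

Start: (A, Z) = (244, 94).
After α: (240, 92).
After β⁻: (240, 93).
After β⁻: (240, 94).
After α: (236, 92).
Z = 92 is uranium.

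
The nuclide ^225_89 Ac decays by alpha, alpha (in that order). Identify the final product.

Start: (A, Z) = (225, 89).
After α: (221, 87).
After α: (217, 85).
Z = 85 is astatine.

At-217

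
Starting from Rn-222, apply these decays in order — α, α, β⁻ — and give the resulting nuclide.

Bi-214

Start: (A, Z) = (222, 86).
After α: (218, 84).
After α: (214, 82).
After β⁻: (214, 83).
Z = 83 is bismuth.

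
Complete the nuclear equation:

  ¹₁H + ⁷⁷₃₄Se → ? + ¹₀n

Br-77

Conserve mass number: 1 + 77 = A + 1, so A = 77.
Conserve atomic number: 1 + 34 = Z + 0, so Z = 35.
Z = 35 is bromine, so the species is ⁷⁷₃₅Br.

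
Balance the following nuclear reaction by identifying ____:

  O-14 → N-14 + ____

positron

Conserve mass number: 14 = 14 + A, so A = 0.
Conserve atomic number: 8 = 7 + Z, so Z = 1.
A = 0 and Z = 1 is e⁺ — a positron.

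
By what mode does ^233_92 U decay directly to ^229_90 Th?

ΔA = 229 − 233 = -4; ΔZ = 90 − 92 = -2.
A drops by 4 and Z drops by 2 — the signature of alpha emission.

alpha decay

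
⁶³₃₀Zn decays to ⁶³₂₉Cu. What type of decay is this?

ΔA = 63 − 63 = 0; ΔZ = 29 − 30 = -1.
A is unchanged and Z drops by 1 — a proton has become a neutron (β⁺ emission or electron capture).

beta-plus decay or electron capture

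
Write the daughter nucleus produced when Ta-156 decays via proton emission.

Hf-155

Proton emission: mass number changes by -1, atomic number by -1.
A: 156 − 1 = 155; Z: 73 − 1 = 72.
Z = 72 is hafnium, so the daughter is Hf-155.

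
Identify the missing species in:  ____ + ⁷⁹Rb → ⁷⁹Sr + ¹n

Conserve mass number: A + 79 = 79 + 1, so A = 1.
Conserve atomic number: Z + 37 = 38 + 0, so Z = 1.
A = 1 and Z = 1 is ¹H — a proton.

proton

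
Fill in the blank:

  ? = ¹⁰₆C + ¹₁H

Conserve mass number: A = 10 + 1, so A = 11.
Conserve atomic number: Z = 6 + 1, so Z = 7.
Z = 7 is nitrogen, so the species is ¹¹₇N.

N-11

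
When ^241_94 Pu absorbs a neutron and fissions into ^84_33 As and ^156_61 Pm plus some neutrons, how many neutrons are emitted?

Conserve mass number: 242 = 84 + 156 + k, so k = 242 − 240 = 2.
Check atomic number: 94 = 33 + 61 + 0 = 94. ✓

2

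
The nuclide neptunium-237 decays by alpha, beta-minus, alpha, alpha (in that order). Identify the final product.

Ra-225

Start: (A, Z) = (237, 93).
After α: (233, 91).
After β⁻: (233, 92).
After α: (229, 90).
After α: (225, 88).
Z = 88 is radium.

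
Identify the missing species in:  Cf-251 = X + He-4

Conserve mass number: 251 = A + 4, so A = 247.
Conserve atomic number: 98 = Z + 2, so Z = 96.
Z = 96 is curium, so the species is Cm-247.

Cm-247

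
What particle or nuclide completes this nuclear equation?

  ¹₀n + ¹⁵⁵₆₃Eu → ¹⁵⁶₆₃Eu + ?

gamma ray

Conserve mass number: 1 + 155 = 156 + A, so A = 0.
Conserve atomic number: 0 + 63 = 63 + Z, so Z = 0.
A = 0 and Z = 0 is ⁰₀γ — a gamma ray.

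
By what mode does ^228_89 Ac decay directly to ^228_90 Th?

ΔA = 228 − 228 = 0; ΔZ = 90 − 89 = +1.
A is unchanged and Z rises by 1 — a neutron has become a proton (β⁻ decay).

beta-minus decay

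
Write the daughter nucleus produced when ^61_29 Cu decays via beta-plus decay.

Ni-61

Beta-plus decay: mass number changes by +0, atomic number by -1.
A: 61 = 61; Z: 29 − 1 = 28.
Z = 28 is nickel, so the daughter is ^61_28 Ni.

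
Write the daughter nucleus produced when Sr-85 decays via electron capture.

Rb-85

Electron capture: mass number changes by +0, atomic number by -1.
A: 85 = 85; Z: 38 − 1 = 37.
Z = 37 is rubidium, so the daughter is Rb-85.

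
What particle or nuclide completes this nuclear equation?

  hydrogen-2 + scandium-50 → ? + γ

Ti-52

Conserve mass number: 2 + 50 = A + 0, so A = 52.
Conserve atomic number: 1 + 21 = Z + 0, so Z = 22.
Z = 22 is titanium, so the species is titanium-52.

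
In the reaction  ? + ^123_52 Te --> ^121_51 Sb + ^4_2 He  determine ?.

Conserve mass number: A + 123 = 121 + 4, so A = 2.
Conserve atomic number: Z + 52 = 51 + 2, so Z = 1.
A = 2 and Z = 1 is ^2_1 H — a deuteron.

deuteron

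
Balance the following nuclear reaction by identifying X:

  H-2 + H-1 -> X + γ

Conserve mass number: 2 + 1 = A + 0, so A = 3.
Conserve atomic number: 1 + 1 = Z + 0, so Z = 2.
Z = 2 is helium, so the species is He-3.

He-3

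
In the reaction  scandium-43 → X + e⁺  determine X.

Ca-43

Conserve mass number: 43 = A + 0, so A = 43.
Conserve atomic number: 21 = Z + 1, so Z = 20.
Z = 20 is calcium, so the species is calcium-43.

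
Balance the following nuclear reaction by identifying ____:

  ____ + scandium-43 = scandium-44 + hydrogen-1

Conserve mass number: A + 43 = 44 + 1, so A = 2.
Conserve atomic number: Z + 21 = 21 + 1, so Z = 1.
A = 2 and Z = 1 is hydrogen-2 — a deuteron.

deuteron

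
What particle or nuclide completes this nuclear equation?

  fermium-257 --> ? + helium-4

Cf-253

Conserve mass number: 257 = A + 4, so A = 253.
Conserve atomic number: 100 = Z + 2, so Z = 98.
Z = 98 is californium, so the species is californium-253.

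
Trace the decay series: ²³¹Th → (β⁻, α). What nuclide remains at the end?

Start: (A, Z) = (231, 90).
After β⁻: (231, 91).
After α: (227, 89).
Z = 89 is actinium.

Ac-227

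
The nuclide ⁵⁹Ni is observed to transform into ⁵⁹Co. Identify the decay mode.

ΔA = 59 − 59 = 0; ΔZ = 27 − 28 = -1.
A is unchanged and Z drops by 1 — a proton has become a neutron (β⁺ emission or electron capture).

beta-plus decay or electron capture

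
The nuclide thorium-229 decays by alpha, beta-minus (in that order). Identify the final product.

Start: (A, Z) = (229, 90).
After α: (225, 88).
After β⁻: (225, 89).
Z = 89 is actinium.

Ac-225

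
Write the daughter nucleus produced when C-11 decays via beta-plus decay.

Beta-plus decay: mass number changes by +0, atomic number by -1.
A: 11 = 11; Z: 6 − 1 = 5.
Z = 5 is boron, so the daughter is B-11.

B-11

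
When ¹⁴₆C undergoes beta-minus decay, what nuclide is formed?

N-14

Beta-minus decay: mass number changes by +0, atomic number by +1.
A: 14 = 14; Z: 6 + 1 = 7.
Z = 7 is nitrogen, so the daughter is ¹⁴₇N.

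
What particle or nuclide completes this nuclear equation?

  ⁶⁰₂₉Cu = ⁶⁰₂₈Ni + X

positron

Conserve mass number: 60 = 60 + A, so A = 0.
Conserve atomic number: 29 = 28 + Z, so Z = 1.
A = 0 and Z = 1 is ⁰₁e — a positron.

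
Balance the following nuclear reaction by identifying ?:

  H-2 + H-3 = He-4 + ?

neutron

Conserve mass number: 2 + 3 = 4 + A, so A = 1.
Conserve atomic number: 1 + 1 = 2 + Z, so Z = 0.
A = 1 and Z = 0 is n — a neutron.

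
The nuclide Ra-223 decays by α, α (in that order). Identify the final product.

Start: (A, Z) = (223, 88).
After α: (219, 86).
After α: (215, 84).
Z = 84 is polonium.

Po-215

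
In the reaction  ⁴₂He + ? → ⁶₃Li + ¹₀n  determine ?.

triton

Conserve mass number: 4 + A = 6 + 1, so A = 3.
Conserve atomic number: 2 + Z = 3 + 0, so Z = 1.
A = 3 and Z = 1 is ³₁H — a triton.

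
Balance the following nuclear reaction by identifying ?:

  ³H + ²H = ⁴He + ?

neutron

Conserve mass number: 3 + 2 = 4 + A, so A = 1.
Conserve atomic number: 1 + 1 = 2 + Z, so Z = 0.
A = 1 and Z = 0 is ¹n — a neutron.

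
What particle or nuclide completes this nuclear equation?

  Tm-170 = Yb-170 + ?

beta-minus particle

Conserve mass number: 170 = 170 + A, so A = 0.
Conserve atomic number: 69 = 70 + Z, so Z = -1.
A = 0 and Z = -1 is e⁻ — a beta-minus particle.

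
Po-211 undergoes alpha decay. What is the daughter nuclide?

Alpha decay: mass number changes by -4, atomic number by -2.
A: 211 − 4 = 207; Z: 84 − 2 = 82.
Z = 82 is lead, so the daughter is Pb-207.

Pb-207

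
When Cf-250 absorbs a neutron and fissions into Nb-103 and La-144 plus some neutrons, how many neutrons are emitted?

Conserve mass number: 251 = 103 + 144 + k, so k = 251 − 247 = 4.
Check atomic number: 98 = 41 + 57 + 0 = 98. ✓

4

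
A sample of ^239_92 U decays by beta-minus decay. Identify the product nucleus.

Np-239

Beta-minus decay: mass number changes by +0, atomic number by +1.
A: 239 = 239; Z: 92 + 1 = 93.
Z = 93 is neptunium, so the daughter is ^239_93 Np.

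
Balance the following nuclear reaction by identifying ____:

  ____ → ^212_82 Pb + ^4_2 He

Po-216

Conserve mass number: A = 212 + 4, so A = 216.
Conserve atomic number: Z = 82 + 2, so Z = 84.
Z = 84 is polonium, so the species is ^216_84 Po.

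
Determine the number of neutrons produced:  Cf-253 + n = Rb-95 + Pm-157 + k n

Conserve mass number: 254 = 95 + 157 + k, so k = 254 − 252 = 2.
Check atomic number: 98 = 37 + 61 + 0 = 98. ✓

2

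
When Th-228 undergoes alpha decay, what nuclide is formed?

Ra-224

Alpha decay: mass number changes by -4, atomic number by -2.
A: 228 − 4 = 224; Z: 90 − 2 = 88.
Z = 88 is radium, so the daughter is Ra-224.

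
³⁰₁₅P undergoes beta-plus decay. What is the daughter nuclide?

Beta-plus decay: mass number changes by +0, atomic number by -1.
A: 30 = 30; Z: 15 − 1 = 14.
Z = 14 is silicon, so the daughter is ³⁰₁₄Si.

Si-30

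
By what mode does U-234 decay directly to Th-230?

alpha decay

ΔA = 230 − 234 = -4; ΔZ = 90 − 92 = -2.
A drops by 4 and Z drops by 2 — the signature of alpha emission.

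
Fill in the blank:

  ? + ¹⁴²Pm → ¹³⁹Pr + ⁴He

neutron

Conserve mass number: A + 142 = 139 + 4, so A = 1.
Conserve atomic number: Z + 61 = 59 + 2, so Z = 0.
A = 1 and Z = 0 is ¹n — a neutron.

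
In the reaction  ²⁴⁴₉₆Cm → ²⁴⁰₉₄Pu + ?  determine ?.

Conserve mass number: 244 = 240 + A, so A = 4.
Conserve atomic number: 96 = 94 + Z, so Z = 2.
A = 4 and Z = 2 is ⁴₂He — an alpha particle.

alpha particle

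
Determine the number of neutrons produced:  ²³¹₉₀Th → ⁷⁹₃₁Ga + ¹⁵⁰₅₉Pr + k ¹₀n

2

Conserve mass number: 231 = 79 + 150 + k, so k = 231 − 229 = 2.
Check atomic number: 90 = 31 + 59 + 0 = 90. ✓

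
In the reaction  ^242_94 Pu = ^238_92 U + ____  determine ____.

alpha particle

Conserve mass number: 242 = 238 + A, so A = 4.
Conserve atomic number: 94 = 92 + Z, so Z = 2.
A = 4 and Z = 2 is ^4_2 He — an alpha particle.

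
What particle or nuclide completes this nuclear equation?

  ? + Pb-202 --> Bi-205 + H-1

alpha particle

Conserve mass number: A + 202 = 205 + 1, so A = 4.
Conserve atomic number: Z + 82 = 83 + 1, so Z = 2.
A = 4 and Z = 2 is He-4 — an alpha particle.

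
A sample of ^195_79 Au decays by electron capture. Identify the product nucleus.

Electron capture: mass number changes by +0, atomic number by -1.
A: 195 = 195; Z: 79 − 1 = 78.
Z = 78 is platinum, so the daughter is ^195_78 Pt.

Pt-195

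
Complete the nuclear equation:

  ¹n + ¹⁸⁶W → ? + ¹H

Conserve mass number: 1 + 186 = A + 1, so A = 186.
Conserve atomic number: 0 + 74 = Z + 1, so Z = 73.
Z = 73 is tantalum, so the species is ¹⁸⁶Ta.

Ta-186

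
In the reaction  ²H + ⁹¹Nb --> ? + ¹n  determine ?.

Mo-92

Conserve mass number: 2 + 91 = A + 1, so A = 92.
Conserve atomic number: 1 + 41 = Z + 0, so Z = 42.
Z = 42 is molybdenum, so the species is ⁹²Mo.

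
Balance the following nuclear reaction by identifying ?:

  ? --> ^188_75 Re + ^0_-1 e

W-188

Conserve mass number: A = 188 + 0, so A = 188.
Conserve atomic number: Z = 75 − 1, so Z = 74.
Z = 74 is tungsten, so the species is ^188_74 W.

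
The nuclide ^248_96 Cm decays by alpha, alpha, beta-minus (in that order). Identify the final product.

Np-240

Start: (A, Z) = (248, 96).
After α: (244, 94).
After α: (240, 92).
After β⁻: (240, 93).
Z = 93 is neptunium.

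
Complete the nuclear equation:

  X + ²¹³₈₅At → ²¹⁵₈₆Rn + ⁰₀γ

deuteron

Conserve mass number: A + 213 = 215 + 0, so A = 2.
Conserve atomic number: Z + 85 = 86 + 0, so Z = 1.
A = 2 and Z = 1 is ²₁H — a deuteron.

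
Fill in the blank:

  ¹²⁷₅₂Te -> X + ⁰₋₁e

Conserve mass number: 127 = A + 0, so A = 127.
Conserve atomic number: 52 = Z − 1, so Z = 53.
Z = 53 is iodine, so the species is ¹²⁷₅₃I.

I-127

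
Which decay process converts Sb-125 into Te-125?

ΔA = 125 − 125 = 0; ΔZ = 52 − 51 = +1.
A is unchanged and Z rises by 1 — a neutron has become a proton (β⁻ decay).

beta-minus decay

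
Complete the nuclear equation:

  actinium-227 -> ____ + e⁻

Conserve mass number: 227 = A + 0, so A = 227.
Conserve atomic number: 89 = Z − 1, so Z = 90.
Z = 90 is thorium, so the species is thorium-227.

Th-227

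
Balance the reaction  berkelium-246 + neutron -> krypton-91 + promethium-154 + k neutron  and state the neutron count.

Conserve mass number: 247 = 91 + 154 + k, so k = 247 − 245 = 2.
Check atomic number: 97 = 36 + 61 + 0 = 97. ✓

2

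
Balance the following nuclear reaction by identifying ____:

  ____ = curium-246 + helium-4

Conserve mass number: A = 246 + 4, so A = 250.
Conserve atomic number: Z = 96 + 2, so Z = 98.
Z = 98 is californium, so the species is californium-250.

Cf-250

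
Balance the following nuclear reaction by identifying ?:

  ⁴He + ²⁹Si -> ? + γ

S-33

Conserve mass number: 4 + 29 = A + 0, so A = 33.
Conserve atomic number: 2 + 14 = Z + 0, so Z = 16.
Z = 16 is sulfur, so the species is ³³S.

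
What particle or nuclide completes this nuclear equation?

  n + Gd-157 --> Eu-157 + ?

Conserve mass number: 1 + 157 = 157 + A, so A = 1.
Conserve atomic number: 0 + 64 = 63 + Z, so Z = 1.
A = 1 and Z = 1 is H-1 — a proton.

proton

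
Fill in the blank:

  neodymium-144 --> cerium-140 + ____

alpha particle

Conserve mass number: 144 = 140 + A, so A = 4.
Conserve atomic number: 60 = 58 + Z, so Z = 2.
A = 4 and Z = 2 is helium-4 — an alpha particle.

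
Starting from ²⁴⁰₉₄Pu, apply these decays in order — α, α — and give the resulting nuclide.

Start: (A, Z) = (240, 94).
After α: (236, 92).
After α: (232, 90).
Z = 90 is thorium.

Th-232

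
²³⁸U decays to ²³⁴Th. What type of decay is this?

alpha decay

ΔA = 234 − 238 = -4; ΔZ = 90 − 92 = -2.
A drops by 4 and Z drops by 2 — the signature of alpha emission.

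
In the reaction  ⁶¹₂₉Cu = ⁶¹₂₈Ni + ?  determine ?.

Conserve mass number: 61 = 61 + A, so A = 0.
Conserve atomic number: 29 = 28 + Z, so Z = 1.
A = 0 and Z = 1 is ⁰₁e — a positron.

positron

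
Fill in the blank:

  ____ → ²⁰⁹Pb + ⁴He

Conserve mass number: A = 209 + 4, so A = 213.
Conserve atomic number: Z = 82 + 2, so Z = 84.
Z = 84 is polonium, so the species is ²¹³Po.

Po-213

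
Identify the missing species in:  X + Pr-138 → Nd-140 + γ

deuteron

Conserve mass number: A + 138 = 140 + 0, so A = 2.
Conserve atomic number: Z + 59 = 60 + 0, so Z = 1.
A = 2 and Z = 1 is H-2 — a deuteron.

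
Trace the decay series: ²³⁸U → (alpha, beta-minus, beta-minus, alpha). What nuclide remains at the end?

Th-230

Start: (A, Z) = (238, 92).
After α: (234, 90).
After β⁻: (234, 91).
After β⁻: (234, 92).
After α: (230, 90).
Z = 90 is thorium.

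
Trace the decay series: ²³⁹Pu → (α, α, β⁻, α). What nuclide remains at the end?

Start: (A, Z) = (239, 94).
After α: (235, 92).
After α: (231, 90).
After β⁻: (231, 91).
After α: (227, 89).
Z = 89 is actinium.

Ac-227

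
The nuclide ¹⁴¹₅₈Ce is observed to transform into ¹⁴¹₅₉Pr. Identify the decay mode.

beta-minus decay

ΔA = 141 − 141 = 0; ΔZ = 59 − 58 = +1.
A is unchanged and Z rises by 1 — a neutron has become a proton (β⁻ decay).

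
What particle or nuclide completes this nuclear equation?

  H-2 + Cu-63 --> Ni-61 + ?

alpha particle

Conserve mass number: 2 + 63 = 61 + A, so A = 4.
Conserve atomic number: 1 + 29 = 28 + Z, so Z = 2.
A = 4 and Z = 2 is He-4 — an alpha particle.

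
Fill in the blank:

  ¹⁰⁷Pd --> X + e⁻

Ag-107

Conserve mass number: 107 = A + 0, so A = 107.
Conserve atomic number: 46 = Z − 1, so Z = 47.
Z = 47 is silver, so the species is ¹⁰⁷Ag.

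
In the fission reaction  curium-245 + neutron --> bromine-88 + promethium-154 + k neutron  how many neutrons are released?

4

Conserve mass number: 246 = 88 + 154 + k, so k = 246 − 242 = 4.
Check atomic number: 96 = 35 + 61 + 0 = 96. ✓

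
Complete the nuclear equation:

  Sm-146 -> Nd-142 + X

alpha particle

Conserve mass number: 146 = 142 + A, so A = 4.
Conserve atomic number: 62 = 60 + Z, so Z = 2.
A = 4 and Z = 2 is He-4 — an alpha particle.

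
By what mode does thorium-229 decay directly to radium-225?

ΔA = 225 − 229 = -4; ΔZ = 88 − 90 = -2.
A drops by 4 and Z drops by 2 — the signature of alpha emission.

alpha decay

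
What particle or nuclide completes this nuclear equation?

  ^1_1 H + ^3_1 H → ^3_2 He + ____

neutron

Conserve mass number: 1 + 3 = 3 + A, so A = 1.
Conserve atomic number: 1 + 1 = 2 + Z, so Z = 0.
A = 1 and Z = 0 is ^1_0 n — a neutron.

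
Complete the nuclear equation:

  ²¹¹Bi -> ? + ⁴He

Tl-207

Conserve mass number: 211 = A + 4, so A = 207.
Conserve atomic number: 83 = Z + 2, so Z = 81.
Z = 81 is thallium, so the species is ²⁰⁷Tl.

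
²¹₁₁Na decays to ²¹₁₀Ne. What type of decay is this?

beta-plus decay or electron capture

ΔA = 21 − 21 = 0; ΔZ = 10 − 11 = -1.
A is unchanged and Z drops by 1 — a proton has become a neutron (β⁺ emission or electron capture).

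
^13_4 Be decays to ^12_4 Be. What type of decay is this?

neutron emission

ΔA = 12 − 13 = -1; ΔZ = 4 − 4 = +0.
A drops by 1 with Z unchanged — a neutron was emitted.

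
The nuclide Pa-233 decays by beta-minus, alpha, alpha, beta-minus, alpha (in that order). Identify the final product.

Start: (A, Z) = (233, 91).
After β⁻: (233, 92).
After α: (229, 90).
After α: (225, 88).
After β⁻: (225, 89).
After α: (221, 87).
Z = 87 is francium.

Fr-221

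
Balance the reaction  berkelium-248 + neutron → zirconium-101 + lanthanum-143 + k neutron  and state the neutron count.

5

Conserve mass number: 249 = 101 + 143 + k, so k = 249 − 244 = 5.
Check atomic number: 97 = 40 + 57 + 0 = 97. ✓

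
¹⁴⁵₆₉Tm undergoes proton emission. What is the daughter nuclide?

Er-144

Proton emission: mass number changes by -1, atomic number by -1.
A: 145 − 1 = 144; Z: 69 − 1 = 68.
Z = 68 is erbium, so the daughter is ¹⁴⁴₆₈Er.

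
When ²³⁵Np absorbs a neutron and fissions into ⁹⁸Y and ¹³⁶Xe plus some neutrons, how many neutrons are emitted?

2

Conserve mass number: 236 = 98 + 136 + k, so k = 236 − 234 = 2.
Check atomic number: 93 = 39 + 54 + 0 = 93. ✓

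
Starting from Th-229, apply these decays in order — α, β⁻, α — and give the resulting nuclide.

Fr-221

Start: (A, Z) = (229, 90).
After α: (225, 88).
After β⁻: (225, 89).
After α: (221, 87).
Z = 87 is francium.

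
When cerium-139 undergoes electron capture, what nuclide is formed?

La-139

Electron capture: mass number changes by +0, atomic number by -1.
A: 139 = 139; Z: 58 − 1 = 57.
Z = 57 is lanthanum, so the daughter is lanthanum-139.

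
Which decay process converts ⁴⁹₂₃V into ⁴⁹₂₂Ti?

beta-plus decay or electron capture

ΔA = 49 − 49 = 0; ΔZ = 22 − 23 = -1.
A is unchanged and Z drops by 1 — a proton has become a neutron (β⁺ emission or electron capture).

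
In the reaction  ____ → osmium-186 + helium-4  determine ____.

Conserve mass number: A = 186 + 4, so A = 190.
Conserve atomic number: Z = 76 + 2, so Z = 78.
Z = 78 is platinum, so the species is platinum-190.

Pt-190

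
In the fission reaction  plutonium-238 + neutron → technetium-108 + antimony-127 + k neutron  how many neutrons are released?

Conserve mass number: 239 = 108 + 127 + k, so k = 239 − 235 = 4.
Check atomic number: 94 = 43 + 51 + 0 = 94. ✓

4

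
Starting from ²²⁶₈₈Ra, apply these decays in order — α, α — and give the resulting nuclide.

Start: (A, Z) = (226, 88).
After α: (222, 86).
After α: (218, 84).
Z = 84 is polonium.

Po-218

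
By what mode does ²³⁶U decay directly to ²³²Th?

ΔA = 232 − 236 = -4; ΔZ = 90 − 92 = -2.
A drops by 4 and Z drops by 2 — the signature of alpha emission.

alpha decay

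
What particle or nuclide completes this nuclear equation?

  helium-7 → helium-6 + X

neutron

Conserve mass number: 7 = 6 + A, so A = 1.
Conserve atomic number: 2 = 2 + Z, so Z = 0.
A = 1 and Z = 0 is neutron — a neutron.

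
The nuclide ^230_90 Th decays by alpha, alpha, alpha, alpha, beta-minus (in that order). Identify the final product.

Bi-214

Start: (A, Z) = (230, 90).
After α: (226, 88).
After α: (222, 86).
After α: (218, 84).
After α: (214, 82).
After β⁻: (214, 83).
Z = 83 is bismuth.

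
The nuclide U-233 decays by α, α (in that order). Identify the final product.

Ra-225

Start: (A, Z) = (233, 92).
After α: (229, 90).
After α: (225, 88).
Z = 88 is radium.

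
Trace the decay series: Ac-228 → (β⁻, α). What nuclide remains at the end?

Ra-224

Start: (A, Z) = (228, 89).
After β⁻: (228, 90).
After α: (224, 88).
Z = 88 is radium.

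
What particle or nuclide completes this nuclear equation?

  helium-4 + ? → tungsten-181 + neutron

Hf-178

Conserve mass number: 4 + A = 181 + 1, so A = 178.
Conserve atomic number: 2 + Z = 74 + 0, so Z = 72.
Z = 72 is hafnium, so the species is hafnium-178.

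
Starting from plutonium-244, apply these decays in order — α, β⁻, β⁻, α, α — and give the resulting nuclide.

Start: (A, Z) = (244, 94).
After α: (240, 92).
After β⁻: (240, 93).
After β⁻: (240, 94).
After α: (236, 92).
After α: (232, 90).
Z = 90 is thorium.

Th-232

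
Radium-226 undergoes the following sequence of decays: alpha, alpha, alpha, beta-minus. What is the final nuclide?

Start: (A, Z) = (226, 88).
After α: (222, 86).
After α: (218, 84).
After α: (214, 82).
After β⁻: (214, 83).
Z = 83 is bismuth.

Bi-214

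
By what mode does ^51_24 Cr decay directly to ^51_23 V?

ΔA = 51 − 51 = 0; ΔZ = 23 − 24 = -1.
A is unchanged and Z drops by 1 — a proton has become a neutron (β⁺ emission or electron capture).

beta-plus decay or electron capture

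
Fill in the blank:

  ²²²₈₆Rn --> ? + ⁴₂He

Po-218

Conserve mass number: 222 = A + 4, so A = 218.
Conserve atomic number: 86 = Z + 2, so Z = 84.
Z = 84 is polonium, so the species is ²¹⁸₈₄Po.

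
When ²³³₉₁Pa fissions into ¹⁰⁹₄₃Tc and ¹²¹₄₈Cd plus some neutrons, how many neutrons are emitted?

3

Conserve mass number: 233 = 109 + 121 + k, so k = 233 − 230 = 3.
Check atomic number: 91 = 43 + 48 + 0 = 91. ✓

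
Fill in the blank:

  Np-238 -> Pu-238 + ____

beta-minus particle

Conserve mass number: 238 = 238 + A, so A = 0.
Conserve atomic number: 93 = 94 + Z, so Z = -1.
A = 0 and Z = -1 is e⁻ — a beta-minus particle.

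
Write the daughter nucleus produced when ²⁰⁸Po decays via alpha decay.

Alpha decay: mass number changes by -4, atomic number by -2.
A: 208 − 4 = 204; Z: 84 − 2 = 82.
Z = 82 is lead, so the daughter is ²⁰⁴Pb.

Pb-204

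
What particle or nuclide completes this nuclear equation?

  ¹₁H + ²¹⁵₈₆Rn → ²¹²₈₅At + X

Conserve mass number: 1 + 215 = 212 + A, so A = 4.
Conserve atomic number: 1 + 86 = 85 + Z, so Z = 2.
A = 4 and Z = 2 is ⁴₂He — an alpha particle.

alpha particle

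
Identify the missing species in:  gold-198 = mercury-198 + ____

beta-minus particle

Conserve mass number: 198 = 198 + A, so A = 0.
Conserve atomic number: 79 = 80 + Z, so Z = -1.
A = 0 and Z = -1 is e⁻ — a beta-minus particle.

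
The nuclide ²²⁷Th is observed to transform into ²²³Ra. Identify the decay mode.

alpha decay

ΔA = 223 − 227 = -4; ΔZ = 88 − 90 = -2.
A drops by 4 and Z drops by 2 — the signature of alpha emission.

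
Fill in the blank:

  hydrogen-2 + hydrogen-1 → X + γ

He-3

Conserve mass number: 2 + 1 = A + 0, so A = 3.
Conserve atomic number: 1 + 1 = Z + 0, so Z = 2.
Z = 2 is helium, so the species is helium-3.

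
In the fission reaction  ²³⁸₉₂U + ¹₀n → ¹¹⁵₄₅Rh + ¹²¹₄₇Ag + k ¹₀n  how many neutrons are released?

3

Conserve mass number: 239 = 115 + 121 + k, so k = 239 − 236 = 3.
Check atomic number: 92 = 45 + 47 + 0 = 92. ✓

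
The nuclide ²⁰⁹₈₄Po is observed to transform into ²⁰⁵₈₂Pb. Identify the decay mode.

alpha decay

ΔA = 205 − 209 = -4; ΔZ = 82 − 84 = -2.
A drops by 4 and Z drops by 2 — the signature of alpha emission.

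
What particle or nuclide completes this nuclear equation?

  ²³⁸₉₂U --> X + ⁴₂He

Conserve mass number: 238 = A + 4, so A = 234.
Conserve atomic number: 92 = Z + 2, so Z = 90.
Z = 90 is thorium, so the species is ²³⁴₉₀Th.

Th-234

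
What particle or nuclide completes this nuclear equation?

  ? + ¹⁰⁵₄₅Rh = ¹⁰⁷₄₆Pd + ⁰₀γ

Conserve mass number: A + 105 = 107 + 0, so A = 2.
Conserve atomic number: Z + 45 = 46 + 0, so Z = 1.
A = 2 and Z = 1 is ²₁H — a deuteron.

deuteron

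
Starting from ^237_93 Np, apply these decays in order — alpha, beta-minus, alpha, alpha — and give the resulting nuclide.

Start: (A, Z) = (237, 93).
After α: (233, 91).
After β⁻: (233, 92).
After α: (229, 90).
After α: (225, 88).
Z = 88 is radium.

Ra-225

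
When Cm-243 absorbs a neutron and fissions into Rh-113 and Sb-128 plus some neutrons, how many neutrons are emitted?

Conserve mass number: 244 = 113 + 128 + k, so k = 244 − 241 = 3.
Check atomic number: 96 = 45 + 51 + 0 = 96. ✓

3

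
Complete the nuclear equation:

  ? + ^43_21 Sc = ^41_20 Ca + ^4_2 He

Conserve mass number: A + 43 = 41 + 4, so A = 2.
Conserve atomic number: Z + 21 = 20 + 2, so Z = 1.
A = 2 and Z = 1 is ^2_1 H — a deuteron.

deuteron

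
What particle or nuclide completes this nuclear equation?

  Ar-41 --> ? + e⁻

Conserve mass number: 41 = A + 0, so A = 41.
Conserve atomic number: 18 = Z − 1, so Z = 19.
Z = 19 is potassium, so the species is K-41.

K-41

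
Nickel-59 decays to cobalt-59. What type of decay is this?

beta-plus decay or electron capture

ΔA = 59 − 59 = 0; ΔZ = 27 − 28 = -1.
A is unchanged and Z drops by 1 — a proton has become a neutron (β⁺ emission or electron capture).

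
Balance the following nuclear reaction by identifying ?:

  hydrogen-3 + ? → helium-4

Conserve mass number: 3 + A = 4, so A = 1.
Conserve atomic number: 1 + Z = 2, so Z = 1.
A = 1 and Z = 1 is hydrogen-1 — a proton.

proton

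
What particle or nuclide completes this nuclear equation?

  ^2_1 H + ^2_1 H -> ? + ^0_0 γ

Conserve mass number: 2 + 2 = A + 0, so A = 4.
Conserve atomic number: 1 + 1 = Z + 0, so Z = 2.
A = 4 and Z = 2 is ^4_2 He — an alpha particle.

He-4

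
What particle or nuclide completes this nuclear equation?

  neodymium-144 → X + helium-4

Conserve mass number: 144 = A + 4, so A = 140.
Conserve atomic number: 60 = Z + 2, so Z = 58.
Z = 58 is cerium, so the species is cerium-140.

Ce-140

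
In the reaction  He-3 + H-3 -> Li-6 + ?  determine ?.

Conserve mass number: 3 + 3 = 6 + A, so A = 0.
Conserve atomic number: 2 + 1 = 3 + Z, so Z = 0.
A = 0 and Z = 0 is γ — a gamma ray.

gamma ray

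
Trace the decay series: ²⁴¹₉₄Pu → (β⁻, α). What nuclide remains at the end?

Start: (A, Z) = (241, 94).
After β⁻: (241, 95).
After α: (237, 93).
Z = 93 is neptunium.

Np-237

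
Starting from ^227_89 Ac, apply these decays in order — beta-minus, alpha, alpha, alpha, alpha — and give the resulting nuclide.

Start: (A, Z) = (227, 89).
After β⁻: (227, 90).
After α: (223, 88).
After α: (219, 86).
After α: (215, 84).
After α: (211, 82).
Z = 82 is lead.

Pb-211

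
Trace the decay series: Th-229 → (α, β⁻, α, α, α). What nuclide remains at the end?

Bi-213

Start: (A, Z) = (229, 90).
After α: (225, 88).
After β⁻: (225, 89).
After α: (221, 87).
After α: (217, 85).
After α: (213, 83).
Z = 83 is bismuth.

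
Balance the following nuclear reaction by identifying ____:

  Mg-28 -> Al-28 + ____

beta-minus particle

Conserve mass number: 28 = 28 + A, so A = 0.
Conserve atomic number: 12 = 13 + Z, so Z = -1.
A = 0 and Z = -1 is e⁻ — a beta-minus particle.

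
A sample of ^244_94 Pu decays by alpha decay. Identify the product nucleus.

Alpha decay: mass number changes by -4, atomic number by -2.
A: 244 − 4 = 240; Z: 94 − 2 = 92.
Z = 92 is uranium, so the daughter is ^240_92 U.

U-240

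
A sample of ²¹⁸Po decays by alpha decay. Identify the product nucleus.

Alpha decay: mass number changes by -4, atomic number by -2.
A: 218 − 4 = 214; Z: 84 − 2 = 82.
Z = 82 is lead, so the daughter is ²¹⁴Pb.

Pb-214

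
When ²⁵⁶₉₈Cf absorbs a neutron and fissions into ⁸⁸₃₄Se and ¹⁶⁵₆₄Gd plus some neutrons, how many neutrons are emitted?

4

Conserve mass number: 257 = 88 + 165 + k, so k = 257 − 253 = 4.
Check atomic number: 98 = 34 + 64 + 0 = 98. ✓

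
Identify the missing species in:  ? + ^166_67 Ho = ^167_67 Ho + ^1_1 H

Conserve mass number: A + 166 = 167 + 1, so A = 2.
Conserve atomic number: Z + 67 = 67 + 1, so Z = 1.
A = 2 and Z = 1 is ^2_1 H — a deuteron.

deuteron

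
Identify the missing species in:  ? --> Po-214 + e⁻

Bi-214

Conserve mass number: A = 214 + 0, so A = 214.
Conserve atomic number: Z = 84 − 1, so Z = 83.
Z = 83 is bismuth, so the species is Bi-214.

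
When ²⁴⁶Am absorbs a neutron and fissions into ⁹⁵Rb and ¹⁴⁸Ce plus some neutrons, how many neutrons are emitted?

Conserve mass number: 247 = 95 + 148 + k, so k = 247 − 243 = 4.
Check atomic number: 95 = 37 + 58 + 0 = 95. ✓

4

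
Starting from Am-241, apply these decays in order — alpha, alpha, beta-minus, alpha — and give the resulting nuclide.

Th-229

Start: (A, Z) = (241, 95).
After α: (237, 93).
After α: (233, 91).
After β⁻: (233, 92).
After α: (229, 90).
Z = 90 is thorium.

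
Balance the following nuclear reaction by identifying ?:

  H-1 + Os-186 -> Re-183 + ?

Conserve mass number: 1 + 186 = 183 + A, so A = 4.
Conserve atomic number: 1 + 76 = 75 + Z, so Z = 2.
A = 4 and Z = 2 is He-4 — an alpha particle.

alpha particle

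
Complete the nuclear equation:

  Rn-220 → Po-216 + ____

alpha particle

Conserve mass number: 220 = 216 + A, so A = 4.
Conserve atomic number: 86 = 84 + Z, so Z = 2.
A = 4 and Z = 2 is He-4 — an alpha particle.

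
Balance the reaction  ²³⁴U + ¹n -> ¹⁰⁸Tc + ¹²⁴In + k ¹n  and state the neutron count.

Conserve mass number: 235 = 108 + 124 + k, so k = 235 − 232 = 3.
Check atomic number: 92 = 43 + 49 + 0 = 92. ✓

3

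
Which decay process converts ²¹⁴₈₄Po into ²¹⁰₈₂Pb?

alpha decay

ΔA = 210 − 214 = -4; ΔZ = 82 − 84 = -2.
A drops by 4 and Z drops by 2 — the signature of alpha emission.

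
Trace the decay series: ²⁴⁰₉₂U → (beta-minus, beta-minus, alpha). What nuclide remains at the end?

Start: (A, Z) = (240, 92).
After β⁻: (240, 93).
After β⁻: (240, 94).
After α: (236, 92).
Z = 92 is uranium.

U-236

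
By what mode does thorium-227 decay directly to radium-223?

alpha decay

ΔA = 223 − 227 = -4; ΔZ = 88 − 90 = -2.
A drops by 4 and Z drops by 2 — the signature of alpha emission.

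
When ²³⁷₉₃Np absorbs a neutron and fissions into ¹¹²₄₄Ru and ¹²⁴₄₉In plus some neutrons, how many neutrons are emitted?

Conserve mass number: 238 = 112 + 124 + k, so k = 238 − 236 = 2.
Check atomic number: 93 = 44 + 49 + 0 = 93. ✓

2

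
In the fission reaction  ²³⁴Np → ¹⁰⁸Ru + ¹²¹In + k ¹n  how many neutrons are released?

5

Conserve mass number: 234 = 108 + 121 + k, so k = 234 − 229 = 5.
Check atomic number: 93 = 44 + 49 + 0 = 93. ✓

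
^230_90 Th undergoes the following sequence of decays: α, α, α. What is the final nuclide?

Po-218

Start: (A, Z) = (230, 90).
After α: (226, 88).
After α: (222, 86).
After α: (218, 84).
Z = 84 is polonium.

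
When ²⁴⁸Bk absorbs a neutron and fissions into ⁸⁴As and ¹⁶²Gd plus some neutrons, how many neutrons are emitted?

Conserve mass number: 249 = 84 + 162 + k, so k = 249 − 246 = 3.
Check atomic number: 97 = 33 + 64 + 0 = 97. ✓

3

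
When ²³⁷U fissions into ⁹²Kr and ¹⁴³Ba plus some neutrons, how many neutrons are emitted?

2

Conserve mass number: 237 = 92 + 143 + k, so k = 237 − 235 = 2.
Check atomic number: 92 = 36 + 56 + 0 = 92. ✓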